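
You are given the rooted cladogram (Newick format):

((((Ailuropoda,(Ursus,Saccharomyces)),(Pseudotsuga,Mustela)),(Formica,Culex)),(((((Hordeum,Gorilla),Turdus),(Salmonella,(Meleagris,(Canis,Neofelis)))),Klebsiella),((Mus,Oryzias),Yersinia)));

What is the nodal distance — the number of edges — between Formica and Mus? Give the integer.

The MRCA of Formica and Mus is the root of the tree.
From Formica up to that node: 3 branches. From Mus up to the same node: 4 branches. Total: 3 + 4 = 7.

7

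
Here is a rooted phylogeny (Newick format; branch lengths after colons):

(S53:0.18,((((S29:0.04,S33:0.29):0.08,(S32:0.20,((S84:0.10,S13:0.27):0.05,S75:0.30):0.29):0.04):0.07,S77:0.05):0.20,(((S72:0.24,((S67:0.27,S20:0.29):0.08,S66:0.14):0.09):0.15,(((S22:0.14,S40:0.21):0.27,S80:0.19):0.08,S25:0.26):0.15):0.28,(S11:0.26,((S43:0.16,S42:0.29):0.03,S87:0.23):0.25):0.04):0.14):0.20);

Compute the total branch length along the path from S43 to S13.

The path runs S43 → … → MRCA → … → S13; the MRCA is the node subtending ((((S29,S33),(S32,((S84,S13),S75))),S77),(((S72,((S67,S20),S66)),(((S22,S40),S80),S25)),(S11,((S43,S42),S87)))).
Branch lengths along that path: 0.16 + 0.03 + 0.25 + 0.04 + 0.14 + 0.20 + 0.07 + 0.04 + 0.29 + 0.05 + 0.27 = 1.54.

1.54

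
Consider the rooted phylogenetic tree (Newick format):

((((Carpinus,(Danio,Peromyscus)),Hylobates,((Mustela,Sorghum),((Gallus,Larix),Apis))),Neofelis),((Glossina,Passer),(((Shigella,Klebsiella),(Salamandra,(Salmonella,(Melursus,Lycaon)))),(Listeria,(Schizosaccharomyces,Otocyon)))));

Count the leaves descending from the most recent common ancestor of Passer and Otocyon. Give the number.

11

The MRCA of Passer and Otocyon is the node subtending ((Glossina,Passer),(((Shigella,Klebsiella),(Salamandra,(Salmonella,(Melursus,Lycaon)))),(Listeria,(Schizosaccharomyces,Otocyon)))).
That clade contains 11 terminal taxa: Glossina, Klebsiella, Listeria, Lycaon, Melursus, Otocyon, Passer, Salamandra, Salmonella, Schizosaccharomyces, Shigella.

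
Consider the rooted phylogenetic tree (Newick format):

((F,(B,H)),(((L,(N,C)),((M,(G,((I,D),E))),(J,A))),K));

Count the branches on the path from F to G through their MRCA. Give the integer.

8

The MRCA of F and G is the root of the tree.
From F up to that node: 2 branches. From G up to the same node: 6 branches. Total: 2 + 6 = 8.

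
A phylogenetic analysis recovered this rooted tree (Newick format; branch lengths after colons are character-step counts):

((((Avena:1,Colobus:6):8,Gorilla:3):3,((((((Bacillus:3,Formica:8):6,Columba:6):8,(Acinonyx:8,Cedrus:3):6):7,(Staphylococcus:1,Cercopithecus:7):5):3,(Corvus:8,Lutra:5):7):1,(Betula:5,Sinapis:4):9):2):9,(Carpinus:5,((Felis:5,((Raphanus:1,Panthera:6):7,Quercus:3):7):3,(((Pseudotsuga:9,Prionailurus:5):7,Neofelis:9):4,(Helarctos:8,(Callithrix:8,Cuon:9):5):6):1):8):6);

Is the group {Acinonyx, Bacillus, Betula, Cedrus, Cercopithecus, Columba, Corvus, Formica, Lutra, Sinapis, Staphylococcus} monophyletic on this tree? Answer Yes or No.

The most recent common ancestor of these taxa subtends ((((((Bacillus,Formica),Columba),(Acinonyx,Cedrus)),(Staphylococcus,Cercopithecus)),(Corvus,Lutra)),(Betula,Sinapis)).
That clade has exactly 11 tips — every listed taxon and nothing else — so the group is monophyletic.

Yes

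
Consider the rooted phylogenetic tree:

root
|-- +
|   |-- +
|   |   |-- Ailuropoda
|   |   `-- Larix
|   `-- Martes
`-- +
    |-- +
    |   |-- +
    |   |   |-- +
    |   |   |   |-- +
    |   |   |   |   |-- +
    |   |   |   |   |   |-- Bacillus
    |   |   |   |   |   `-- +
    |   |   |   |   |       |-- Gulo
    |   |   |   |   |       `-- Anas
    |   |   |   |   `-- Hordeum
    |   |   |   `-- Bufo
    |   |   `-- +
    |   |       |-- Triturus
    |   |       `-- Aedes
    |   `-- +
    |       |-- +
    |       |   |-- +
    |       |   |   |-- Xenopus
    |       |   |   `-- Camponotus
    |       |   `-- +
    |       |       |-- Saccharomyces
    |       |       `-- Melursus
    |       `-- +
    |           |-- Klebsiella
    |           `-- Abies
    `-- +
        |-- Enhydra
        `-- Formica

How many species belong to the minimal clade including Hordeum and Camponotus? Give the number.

13

The MRCA of Hordeum and Camponotus is the node subtending (((((Bacillus,(Gulo,Anas)),Hordeum),Bufo),(Triturus,Aedes)),(((Xenopus,Camponotus),(Saccharomyces,Melursus)),(Klebsiella,Abies))).
That clade contains 13 terminal taxa: Abies, Aedes, Anas, Bacillus, Bufo, Camponotus, Gulo, Hordeum, Klebsiella, Melursus, Saccharomyces, Triturus, Xenopus.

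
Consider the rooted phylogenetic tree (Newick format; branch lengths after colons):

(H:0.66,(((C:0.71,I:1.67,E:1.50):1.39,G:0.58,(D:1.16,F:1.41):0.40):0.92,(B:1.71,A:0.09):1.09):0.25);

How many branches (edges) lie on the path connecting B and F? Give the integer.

The MRCA of B and F is the node subtending (((C,I,E),G,(D,F)),(B,A)).
From B up to that node: 2 branches. From F up to the same node: 3 branches. Total: 2 + 3 = 5.

5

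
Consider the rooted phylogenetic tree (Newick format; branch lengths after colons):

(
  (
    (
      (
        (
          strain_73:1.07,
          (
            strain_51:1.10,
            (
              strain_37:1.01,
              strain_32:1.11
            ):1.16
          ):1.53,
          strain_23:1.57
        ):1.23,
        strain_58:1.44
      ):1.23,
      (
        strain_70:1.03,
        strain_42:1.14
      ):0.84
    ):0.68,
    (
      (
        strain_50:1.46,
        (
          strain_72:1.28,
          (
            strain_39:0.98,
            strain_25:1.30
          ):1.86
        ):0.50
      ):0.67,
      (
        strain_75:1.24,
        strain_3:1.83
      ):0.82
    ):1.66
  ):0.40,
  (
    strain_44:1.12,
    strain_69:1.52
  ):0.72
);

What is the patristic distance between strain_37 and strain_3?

11.15

The path runs strain_37 → … → MRCA → … → strain_3; the MRCA is the node subtending ((((strain_73,(strain_51,(strain_37,strain_32)),strain_23),strain_58),(strain_70,strain_42)),((strain_50,(strain_72,(strain_39,strain_25))),(strain_75,strain_3))).
Branch lengths along that path: 1.01 + 1.16 + 1.53 + 1.23 + 1.23 + 0.68 + 1.66 + 0.82 + 1.83 = 11.15.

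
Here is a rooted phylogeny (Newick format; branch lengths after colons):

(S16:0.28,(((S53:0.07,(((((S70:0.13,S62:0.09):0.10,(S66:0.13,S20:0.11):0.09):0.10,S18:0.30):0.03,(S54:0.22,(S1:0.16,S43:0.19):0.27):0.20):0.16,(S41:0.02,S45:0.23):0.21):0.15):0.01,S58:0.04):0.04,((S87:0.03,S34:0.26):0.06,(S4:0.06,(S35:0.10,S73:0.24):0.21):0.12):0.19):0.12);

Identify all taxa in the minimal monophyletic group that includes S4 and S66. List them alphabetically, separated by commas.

S1, S18, S20, S34, S35, S4, S41, S43, S45, S53, S54, S58, S62, S66, S70, S73, S87

Tracing S4: it sits inside (S4,(S35,S73)).
Tracing S66: it sits inside (S66,S20).
The smallest clade enclosing both is (((S53,(((((S70,S62),(S66,S20)),S18),(S54,(S1,S43))),(S41,S45))),S58),((S87,S34),(S4,(S35,S73)))); the answer is its 17 terminal taxa in alphabetical order.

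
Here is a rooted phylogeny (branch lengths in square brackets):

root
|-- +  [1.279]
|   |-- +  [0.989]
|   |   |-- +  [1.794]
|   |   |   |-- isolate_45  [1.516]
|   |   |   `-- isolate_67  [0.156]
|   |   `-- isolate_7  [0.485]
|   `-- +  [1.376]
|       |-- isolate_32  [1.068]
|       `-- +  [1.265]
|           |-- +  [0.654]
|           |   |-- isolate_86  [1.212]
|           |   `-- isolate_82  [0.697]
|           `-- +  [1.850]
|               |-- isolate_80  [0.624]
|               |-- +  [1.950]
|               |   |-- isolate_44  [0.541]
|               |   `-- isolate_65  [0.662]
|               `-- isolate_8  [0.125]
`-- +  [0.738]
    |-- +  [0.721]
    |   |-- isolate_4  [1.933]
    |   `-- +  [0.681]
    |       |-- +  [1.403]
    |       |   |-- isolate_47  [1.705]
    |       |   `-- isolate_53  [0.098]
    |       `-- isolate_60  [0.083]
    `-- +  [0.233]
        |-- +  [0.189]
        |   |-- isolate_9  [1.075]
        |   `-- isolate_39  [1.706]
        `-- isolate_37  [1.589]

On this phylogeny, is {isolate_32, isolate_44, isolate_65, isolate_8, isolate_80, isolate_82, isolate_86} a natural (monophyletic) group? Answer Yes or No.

The most recent common ancestor of these taxa subtends (isolate_32,((isolate_86,isolate_82),(isolate_80,(isolate_44,isolate_65),isolate_8))).
That clade has exactly 7 tips — every listed taxon and nothing else — so the group is monophyletic.

Yes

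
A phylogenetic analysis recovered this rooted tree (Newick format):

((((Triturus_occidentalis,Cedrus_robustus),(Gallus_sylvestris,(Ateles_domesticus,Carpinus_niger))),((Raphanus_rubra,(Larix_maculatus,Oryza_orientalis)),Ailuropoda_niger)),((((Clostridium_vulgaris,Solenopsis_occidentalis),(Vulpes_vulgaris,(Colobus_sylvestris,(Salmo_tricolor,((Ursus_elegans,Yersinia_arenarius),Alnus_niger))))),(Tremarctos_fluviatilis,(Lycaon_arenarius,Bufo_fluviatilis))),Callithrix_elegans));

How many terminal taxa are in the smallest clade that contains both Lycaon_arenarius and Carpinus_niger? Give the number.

21

The MRCA of Lycaon_arenarius and Carpinus_niger is the root, so the clade is the entire tree.
That clade contains 21 terminal taxa: Ailuropoda_niger, Alnus_niger, Ateles_domesticus, Bufo_fluviatilis, Callithrix_elegans, Carpinus_niger, Cedrus_robustus, Clostridium_vulgaris, Colobus_sylvestris, Gallus_sylvestris, Larix_maculatus, Lycaon_arenarius, Oryza_orientalis, Raphanus_rubra, Salmo_tricolor, Solenopsis_occidentalis, Tremarctos_fluviatilis, Triturus_occidentalis, Ursus_elegans, Vulpes_vulgaris, Yersinia_arenarius.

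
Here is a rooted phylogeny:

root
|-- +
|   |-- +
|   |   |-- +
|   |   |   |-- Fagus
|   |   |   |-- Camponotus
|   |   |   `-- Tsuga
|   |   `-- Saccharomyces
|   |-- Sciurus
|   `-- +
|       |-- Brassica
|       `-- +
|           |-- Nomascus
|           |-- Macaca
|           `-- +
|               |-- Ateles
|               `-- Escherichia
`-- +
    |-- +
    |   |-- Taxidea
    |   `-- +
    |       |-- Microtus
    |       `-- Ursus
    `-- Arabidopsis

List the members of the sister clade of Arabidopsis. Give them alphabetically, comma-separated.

Arabidopsis attaches to the tree at the node subtending ((Taxidea,(Microtus,Ursus)),Arabidopsis).
The other lineage descending from that same node — the sister group — is (Taxidea,(Microtus,Ursus)); its 3 tips in alphabetical order are the answer.

Microtus, Taxidea, Ursus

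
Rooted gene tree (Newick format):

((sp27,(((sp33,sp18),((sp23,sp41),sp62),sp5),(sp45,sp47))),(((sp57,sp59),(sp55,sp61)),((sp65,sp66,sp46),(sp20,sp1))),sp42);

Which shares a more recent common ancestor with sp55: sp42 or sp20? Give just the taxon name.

sp20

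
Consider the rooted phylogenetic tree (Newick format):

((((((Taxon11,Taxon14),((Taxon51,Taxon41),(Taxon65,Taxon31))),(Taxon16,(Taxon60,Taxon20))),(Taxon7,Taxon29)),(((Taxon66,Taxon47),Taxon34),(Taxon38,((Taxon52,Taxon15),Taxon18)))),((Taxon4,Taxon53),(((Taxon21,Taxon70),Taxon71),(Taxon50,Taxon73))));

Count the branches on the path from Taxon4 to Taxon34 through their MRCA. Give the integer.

7

The MRCA of Taxon4 and Taxon34 is the root of the tree.
From Taxon4 up to that node: 3 branches. From Taxon34 up to the same node: 4 branches. Total: 3 + 4 = 7.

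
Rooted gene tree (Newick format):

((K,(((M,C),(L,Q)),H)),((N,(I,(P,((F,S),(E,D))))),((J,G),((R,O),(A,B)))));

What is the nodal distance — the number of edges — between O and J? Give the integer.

5

The MRCA of O and J is the node subtending ((J,G),((R,O),(A,B))).
From O up to that node: 3 branches. From J up to the same node: 2 branches. Total: 3 + 2 = 5.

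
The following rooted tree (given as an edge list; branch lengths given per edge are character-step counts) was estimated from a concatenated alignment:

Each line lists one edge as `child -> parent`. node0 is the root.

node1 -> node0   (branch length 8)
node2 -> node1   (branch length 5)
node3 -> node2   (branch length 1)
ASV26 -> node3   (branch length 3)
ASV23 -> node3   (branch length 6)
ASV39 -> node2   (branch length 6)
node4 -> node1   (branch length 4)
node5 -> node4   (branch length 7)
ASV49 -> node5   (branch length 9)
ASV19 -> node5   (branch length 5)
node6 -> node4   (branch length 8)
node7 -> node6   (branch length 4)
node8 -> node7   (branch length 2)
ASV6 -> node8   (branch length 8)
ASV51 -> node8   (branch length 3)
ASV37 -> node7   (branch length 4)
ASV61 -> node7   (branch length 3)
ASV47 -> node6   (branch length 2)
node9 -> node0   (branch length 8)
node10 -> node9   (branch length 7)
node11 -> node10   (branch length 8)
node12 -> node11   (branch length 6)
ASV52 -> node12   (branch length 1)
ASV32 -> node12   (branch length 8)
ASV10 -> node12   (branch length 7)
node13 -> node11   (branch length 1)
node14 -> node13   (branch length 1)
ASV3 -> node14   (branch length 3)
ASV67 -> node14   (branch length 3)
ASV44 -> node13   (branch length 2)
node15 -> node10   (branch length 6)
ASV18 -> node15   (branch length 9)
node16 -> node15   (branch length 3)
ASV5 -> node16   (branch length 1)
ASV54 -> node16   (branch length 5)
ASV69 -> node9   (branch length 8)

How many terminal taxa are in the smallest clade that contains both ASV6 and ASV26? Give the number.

The MRCA of ASV6 and ASV26 is the node subtending (((ASV26,ASV23),ASV39),((ASV49,ASV19),(((ASV6,ASV51),ASV37,ASV61),ASV47))).
That clade contains 10 terminal taxa: ASV19, ASV23, ASV26, ASV37, ASV39, ASV47, ASV49, ASV51, ASV6, ASV61.

10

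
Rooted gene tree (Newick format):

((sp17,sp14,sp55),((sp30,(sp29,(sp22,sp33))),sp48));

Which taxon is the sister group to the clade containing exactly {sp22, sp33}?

sp29

The clade containing exactly {sp22, sp33} attaches to the tree at the node subtending (sp29,(sp22,sp33)).
The other lineage descending from that same node — the sister group — is the single tip sp29.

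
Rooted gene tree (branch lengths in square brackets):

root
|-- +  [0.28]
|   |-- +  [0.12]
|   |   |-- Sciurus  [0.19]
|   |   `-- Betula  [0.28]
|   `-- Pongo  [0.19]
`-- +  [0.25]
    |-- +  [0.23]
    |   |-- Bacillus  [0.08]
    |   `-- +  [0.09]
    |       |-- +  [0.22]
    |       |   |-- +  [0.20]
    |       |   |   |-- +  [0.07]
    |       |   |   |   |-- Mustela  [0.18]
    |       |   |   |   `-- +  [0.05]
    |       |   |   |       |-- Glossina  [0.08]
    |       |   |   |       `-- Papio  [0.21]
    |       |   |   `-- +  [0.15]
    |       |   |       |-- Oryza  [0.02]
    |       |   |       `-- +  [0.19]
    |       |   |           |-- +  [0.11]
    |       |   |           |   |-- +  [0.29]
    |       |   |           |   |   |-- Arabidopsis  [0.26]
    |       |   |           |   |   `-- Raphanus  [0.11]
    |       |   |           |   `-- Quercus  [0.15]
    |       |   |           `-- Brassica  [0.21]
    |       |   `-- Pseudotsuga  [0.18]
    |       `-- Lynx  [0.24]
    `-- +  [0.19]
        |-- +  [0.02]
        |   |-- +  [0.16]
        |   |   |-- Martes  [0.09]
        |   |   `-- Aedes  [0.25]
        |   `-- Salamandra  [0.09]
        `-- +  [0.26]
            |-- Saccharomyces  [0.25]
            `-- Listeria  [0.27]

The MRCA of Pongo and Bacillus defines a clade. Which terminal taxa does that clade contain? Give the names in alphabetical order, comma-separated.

Tracing Pongo: it sits inside ((Sciurus,Betula),Pongo).
Tracing Bacillus: it sits inside (Bacillus,((((Mustela,(Glossina,Papio)),(Oryza,(((Arabidopsis,Raphanus),Quercus),Brassica))),Pseudotsuga),Lynx)).
The smallest clade enclosing both is the whole tree (their MRCA is the root), so the answer is all 19 tips in alphabetical order.

Aedes, Arabidopsis, Bacillus, Betula, Brassica, Glossina, Listeria, Lynx, Martes, Mustela, Oryza, Papio, Pongo, Pseudotsuga, Quercus, Raphanus, Saccharomyces, Salamandra, Sciurus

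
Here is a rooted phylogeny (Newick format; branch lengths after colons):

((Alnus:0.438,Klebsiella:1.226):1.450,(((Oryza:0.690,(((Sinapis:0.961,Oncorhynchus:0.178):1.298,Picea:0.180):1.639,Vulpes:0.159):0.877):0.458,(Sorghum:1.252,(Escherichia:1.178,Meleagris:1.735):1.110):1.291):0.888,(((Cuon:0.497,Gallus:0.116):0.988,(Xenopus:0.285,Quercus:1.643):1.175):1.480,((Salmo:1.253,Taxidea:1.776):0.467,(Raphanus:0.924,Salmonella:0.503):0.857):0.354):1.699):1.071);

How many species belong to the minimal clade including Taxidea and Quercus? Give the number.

The MRCA of Taxidea and Quercus is the node subtending (((Cuon,Gallus),(Xenopus,Quercus)),((Salmo,Taxidea),(Raphanus,Salmonella))).
That clade contains 8 terminal taxa: Cuon, Gallus, Quercus, Raphanus, Salmo, Salmonella, Taxidea, Xenopus.

8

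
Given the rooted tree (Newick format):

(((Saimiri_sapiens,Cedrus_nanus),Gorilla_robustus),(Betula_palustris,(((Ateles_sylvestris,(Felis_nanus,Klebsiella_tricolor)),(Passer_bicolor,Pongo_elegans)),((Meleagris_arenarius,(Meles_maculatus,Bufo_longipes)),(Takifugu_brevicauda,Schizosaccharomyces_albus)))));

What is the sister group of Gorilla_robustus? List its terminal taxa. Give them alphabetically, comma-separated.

Cedrus_nanus, Saimiri_sapiens

Gorilla_robustus attaches to the tree at the node subtending ((Saimiri_sapiens,Cedrus_nanus),Gorilla_robustus).
The other lineage descending from that same node — the sister group — is (Saimiri_sapiens,Cedrus_nanus); its 2 tips in alphabetical order are the answer.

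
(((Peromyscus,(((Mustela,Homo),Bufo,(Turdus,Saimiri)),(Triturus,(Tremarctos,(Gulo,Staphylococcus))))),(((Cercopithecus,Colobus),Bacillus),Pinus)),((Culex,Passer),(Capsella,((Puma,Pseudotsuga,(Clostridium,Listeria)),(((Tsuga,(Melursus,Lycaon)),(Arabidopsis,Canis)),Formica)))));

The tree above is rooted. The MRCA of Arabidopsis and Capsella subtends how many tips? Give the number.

11

The MRCA of Arabidopsis and Capsella is the node subtending (Capsella,((Puma,Pseudotsuga,(Clostridium,Listeria)),(((Tsuga,(Melursus,Lycaon)),(Arabidopsis,Canis)),Formica))).
That clade contains 11 terminal taxa: Arabidopsis, Canis, Capsella, Clostridium, Formica, Listeria, Lycaon, Melursus, Pseudotsuga, Puma, Tsuga.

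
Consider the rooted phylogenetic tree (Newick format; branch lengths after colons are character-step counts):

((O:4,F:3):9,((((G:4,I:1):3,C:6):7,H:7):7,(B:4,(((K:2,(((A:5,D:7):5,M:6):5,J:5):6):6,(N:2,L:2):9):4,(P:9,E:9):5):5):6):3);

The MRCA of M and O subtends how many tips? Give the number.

16

The MRCA of M and O is the root, so the clade is the entire tree.
That clade contains 16 terminal taxa: A, B, C, D, E, F, G, H, I, J, K, L, M, N, O, P.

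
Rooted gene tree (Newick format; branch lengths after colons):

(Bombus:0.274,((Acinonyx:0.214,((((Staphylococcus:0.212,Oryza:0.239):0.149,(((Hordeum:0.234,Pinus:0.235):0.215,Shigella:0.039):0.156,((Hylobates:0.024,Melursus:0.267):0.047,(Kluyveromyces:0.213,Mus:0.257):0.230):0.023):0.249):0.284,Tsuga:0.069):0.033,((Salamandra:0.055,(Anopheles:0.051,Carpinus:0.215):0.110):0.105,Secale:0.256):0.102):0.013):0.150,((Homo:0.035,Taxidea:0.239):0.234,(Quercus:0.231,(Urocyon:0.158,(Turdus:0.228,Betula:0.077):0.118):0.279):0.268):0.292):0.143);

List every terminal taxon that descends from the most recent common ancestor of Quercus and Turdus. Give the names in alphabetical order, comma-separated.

Tracing Quercus: it sits inside (Quercus,(Urocyon,(Turdus,Betula))).
Tracing Turdus: it sits inside (Turdus,Betula).
The smallest clade enclosing both is (Quercus,(Urocyon,(Turdus,Betula))); the answer is its 4 terminal taxa in alphabetical order.

Betula, Quercus, Turdus, Urocyon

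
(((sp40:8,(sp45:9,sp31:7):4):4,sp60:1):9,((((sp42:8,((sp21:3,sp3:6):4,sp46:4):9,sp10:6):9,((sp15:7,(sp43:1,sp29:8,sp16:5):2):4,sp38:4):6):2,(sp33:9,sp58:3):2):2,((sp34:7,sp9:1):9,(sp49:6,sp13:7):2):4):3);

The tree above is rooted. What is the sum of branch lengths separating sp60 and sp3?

45

The path runs sp60 → … → MRCA → … → sp3; the MRCA is the root of the tree.
Branch lengths along that path: 1 + 9 + 3 + 2 + 2 + 9 + 9 + 4 + 6 = 45.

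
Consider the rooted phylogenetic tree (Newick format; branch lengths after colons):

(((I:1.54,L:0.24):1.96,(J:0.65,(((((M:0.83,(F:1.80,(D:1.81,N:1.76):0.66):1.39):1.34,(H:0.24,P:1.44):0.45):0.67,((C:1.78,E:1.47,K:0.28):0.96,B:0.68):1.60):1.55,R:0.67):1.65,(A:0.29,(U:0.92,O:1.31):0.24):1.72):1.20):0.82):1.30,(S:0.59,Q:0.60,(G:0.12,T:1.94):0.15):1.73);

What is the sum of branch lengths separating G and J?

The path runs G → … → MRCA → … → J; the MRCA is the root of the tree.
Branch lengths along that path: 0.12 + 0.15 + 1.73 + 1.30 + 0.82 + 0.65 = 4.77.

4.77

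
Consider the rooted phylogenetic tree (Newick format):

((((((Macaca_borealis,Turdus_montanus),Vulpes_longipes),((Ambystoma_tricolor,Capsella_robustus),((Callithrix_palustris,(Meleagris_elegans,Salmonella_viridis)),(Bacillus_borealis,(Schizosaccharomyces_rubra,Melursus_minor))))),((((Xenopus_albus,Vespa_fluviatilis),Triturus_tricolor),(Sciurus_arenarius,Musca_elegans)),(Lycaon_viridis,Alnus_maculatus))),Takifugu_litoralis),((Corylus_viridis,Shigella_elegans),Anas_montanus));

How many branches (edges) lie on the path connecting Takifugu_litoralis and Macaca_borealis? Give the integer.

The MRCA of Takifugu_litoralis and Macaca_borealis is the node subtending (((((Macaca_borealis,Turdus_montanus),Vulpes_longipes),((Ambystoma_tricolor,Capsella_robustus),((Callithrix_palustris,(Meleagris_elegans,Salmonella_viridis)),(Bacillus_borealis,(Schizosaccharomyces_rubra,Melursus_minor))))),((((Xenopus_albus,Vespa_fluviatilis),Triturus_tricolor),(Sciurus_arenarius,Musca_elegans)),(Lycaon_viridis,Alnus_maculatus))),Takifugu_litoralis).
From Takifugu_litoralis up to that node: 1 branch. From Macaca_borealis up to the same node: 5 branches. Total: 1 + 5 = 6.

6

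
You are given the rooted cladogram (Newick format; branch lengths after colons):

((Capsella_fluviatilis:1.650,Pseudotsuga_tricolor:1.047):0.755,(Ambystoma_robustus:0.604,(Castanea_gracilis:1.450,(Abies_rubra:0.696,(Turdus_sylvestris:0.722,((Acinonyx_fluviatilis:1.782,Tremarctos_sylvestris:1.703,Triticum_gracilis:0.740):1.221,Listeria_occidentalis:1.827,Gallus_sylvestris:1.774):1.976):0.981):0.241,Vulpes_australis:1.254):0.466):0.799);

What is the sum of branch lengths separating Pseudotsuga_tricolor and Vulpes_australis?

The path runs Pseudotsuga_tricolor → … → MRCA → … → Vulpes_australis; the MRCA is the root of the tree.
Branch lengths along that path: 1.047 + 0.755 + 0.799 + 0.466 + 1.254 = 4.321.

4.321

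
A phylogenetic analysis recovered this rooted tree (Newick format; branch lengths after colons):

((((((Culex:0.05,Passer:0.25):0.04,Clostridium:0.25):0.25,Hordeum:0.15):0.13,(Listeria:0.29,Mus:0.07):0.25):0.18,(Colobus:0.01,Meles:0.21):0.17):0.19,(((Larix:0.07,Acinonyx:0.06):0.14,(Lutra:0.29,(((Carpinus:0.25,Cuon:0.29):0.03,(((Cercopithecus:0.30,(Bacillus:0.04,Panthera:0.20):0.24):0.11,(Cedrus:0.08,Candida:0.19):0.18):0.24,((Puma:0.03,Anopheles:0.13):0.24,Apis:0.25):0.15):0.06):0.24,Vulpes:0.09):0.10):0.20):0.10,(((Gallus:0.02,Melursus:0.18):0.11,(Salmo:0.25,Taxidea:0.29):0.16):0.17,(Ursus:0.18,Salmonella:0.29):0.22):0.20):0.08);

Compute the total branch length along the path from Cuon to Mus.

1.73

The path runs Cuon → … → MRCA → … → Mus; the MRCA is the root of the tree.
Branch lengths along that path: 0.29 + 0.03 + 0.24 + 0.10 + 0.20 + 0.10 + 0.08 + 0.19 + 0.18 + 0.25 + 0.07 = 1.73.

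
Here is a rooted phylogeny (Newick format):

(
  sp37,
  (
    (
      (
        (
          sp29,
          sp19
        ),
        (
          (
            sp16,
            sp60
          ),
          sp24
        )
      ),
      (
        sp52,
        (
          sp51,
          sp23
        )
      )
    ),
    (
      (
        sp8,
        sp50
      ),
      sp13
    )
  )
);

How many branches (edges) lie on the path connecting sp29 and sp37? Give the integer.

6

The MRCA of sp29 and sp37 is the root of the tree.
From sp29 up to that node: 5 branches. From sp37 up to the same node: 1 branch. Total: 5 + 1 = 6.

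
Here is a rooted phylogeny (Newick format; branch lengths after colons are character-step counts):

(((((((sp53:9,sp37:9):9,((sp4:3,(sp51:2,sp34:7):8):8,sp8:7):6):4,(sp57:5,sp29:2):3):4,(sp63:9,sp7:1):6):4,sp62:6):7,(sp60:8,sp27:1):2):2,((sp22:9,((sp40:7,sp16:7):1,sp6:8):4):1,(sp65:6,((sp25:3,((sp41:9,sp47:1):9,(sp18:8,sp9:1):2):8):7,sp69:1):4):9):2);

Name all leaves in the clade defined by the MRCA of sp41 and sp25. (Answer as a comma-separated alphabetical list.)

Tracing sp41: it sits inside (sp41,sp47).
Tracing sp25: it sits inside (sp25,((sp41,sp47),(sp18,sp9))).
The smallest clade enclosing both is (sp25,((sp41,sp47),(sp18,sp9))); the answer is its 5 terminal taxa in alphabetical order.

sp18, sp25, sp41, sp47, sp9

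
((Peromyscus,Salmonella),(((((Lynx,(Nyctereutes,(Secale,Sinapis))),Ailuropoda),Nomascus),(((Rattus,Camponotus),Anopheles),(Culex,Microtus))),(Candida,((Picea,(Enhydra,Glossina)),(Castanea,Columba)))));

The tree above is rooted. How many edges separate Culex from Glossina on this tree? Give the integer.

The MRCA of Culex and Glossina is the node subtending (((((Lynx,(Nyctereutes,(Secale,Sinapis))),Ailuropoda),Nomascus),(((Rattus,Camponotus),Anopheles),(Culex,Microtus))),(Candida,((Picea,(Enhydra,Glossina)),(Castanea,Columba)))).
From Culex up to that node: 4 branches. From Glossina up to the same node: 5 branches. Total: 4 + 5 = 9.

9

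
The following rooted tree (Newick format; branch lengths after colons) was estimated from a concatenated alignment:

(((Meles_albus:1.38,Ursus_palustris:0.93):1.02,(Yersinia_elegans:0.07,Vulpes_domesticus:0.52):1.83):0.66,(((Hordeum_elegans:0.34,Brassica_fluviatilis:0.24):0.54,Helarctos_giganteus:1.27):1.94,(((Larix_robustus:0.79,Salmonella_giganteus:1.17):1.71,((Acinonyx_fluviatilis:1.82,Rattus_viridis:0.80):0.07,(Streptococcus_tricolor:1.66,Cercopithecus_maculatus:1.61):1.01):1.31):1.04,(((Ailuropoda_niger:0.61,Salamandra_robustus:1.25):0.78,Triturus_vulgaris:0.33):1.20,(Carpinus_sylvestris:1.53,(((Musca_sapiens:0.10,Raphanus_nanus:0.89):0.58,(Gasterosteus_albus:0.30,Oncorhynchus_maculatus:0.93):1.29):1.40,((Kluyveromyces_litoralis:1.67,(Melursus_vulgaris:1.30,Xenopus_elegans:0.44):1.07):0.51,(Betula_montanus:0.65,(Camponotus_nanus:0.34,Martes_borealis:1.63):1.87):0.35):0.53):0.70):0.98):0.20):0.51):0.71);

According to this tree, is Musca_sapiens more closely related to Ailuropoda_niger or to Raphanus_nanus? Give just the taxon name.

The MRCA of Musca_sapiens and Raphanus_nanus subtends (Musca_sapiens,Raphanus_nanus) (2 taxa).
The MRCA of Musca_sapiens and Ailuropoda_niger subtends (((Ailuropoda_niger,Salamandra_robustus),Triturus_vulgaris),(Carpinus_sylvestris,(((Musca_sapiens,Raphanus_nanus),(Gasterosteus_albus,Oncorhynchus_maculatus)),((Kluyveromyces_litoralis,(Melursus_vulgaris,Xenopus_elegans)),(Betula_montanus,(Camponotus_nanus,Martes_borealis)))))) (14 taxa).
The first is nested inside the second, so Musca_sapiens shares a more recent common ancestor with Raphanus_nanus.

Raphanus_nanus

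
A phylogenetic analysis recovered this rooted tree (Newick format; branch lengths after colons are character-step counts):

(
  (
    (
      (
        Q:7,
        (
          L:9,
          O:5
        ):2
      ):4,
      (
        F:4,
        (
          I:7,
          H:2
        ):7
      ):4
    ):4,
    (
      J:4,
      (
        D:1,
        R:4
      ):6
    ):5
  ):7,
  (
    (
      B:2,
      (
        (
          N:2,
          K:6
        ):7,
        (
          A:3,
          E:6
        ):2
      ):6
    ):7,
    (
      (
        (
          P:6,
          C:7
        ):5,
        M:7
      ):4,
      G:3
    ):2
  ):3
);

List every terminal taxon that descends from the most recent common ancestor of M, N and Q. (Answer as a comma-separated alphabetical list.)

A, B, C, D, E, F, G, H, I, J, K, L, M, N, O, P, Q, R

Tracing M: it sits inside ((P,C),M).
Tracing N: it sits inside (N,K).
Tracing Q: it sits inside (Q,(L,O)).
The smallest clade enclosing all 3 is the whole tree (their MRCA is the root), so the answer is all 18 tips in alphabetical order.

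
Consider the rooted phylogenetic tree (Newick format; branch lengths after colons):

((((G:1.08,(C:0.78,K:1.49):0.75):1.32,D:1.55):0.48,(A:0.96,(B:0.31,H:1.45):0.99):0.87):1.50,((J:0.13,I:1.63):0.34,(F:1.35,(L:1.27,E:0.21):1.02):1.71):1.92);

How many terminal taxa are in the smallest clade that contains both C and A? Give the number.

7

The MRCA of C and A is the node subtending (((G,(C,K)),D),(A,(B,H))).
That clade contains 7 terminal taxa: A, B, C, D, G, H, K.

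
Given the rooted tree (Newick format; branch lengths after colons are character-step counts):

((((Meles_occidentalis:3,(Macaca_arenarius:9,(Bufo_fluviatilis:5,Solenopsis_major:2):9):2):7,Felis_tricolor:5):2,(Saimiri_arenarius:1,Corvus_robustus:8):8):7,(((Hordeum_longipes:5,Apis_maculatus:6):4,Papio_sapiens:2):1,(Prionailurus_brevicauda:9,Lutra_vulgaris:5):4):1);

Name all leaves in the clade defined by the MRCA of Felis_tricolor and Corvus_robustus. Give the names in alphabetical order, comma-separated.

Bufo_fluviatilis, Corvus_robustus, Felis_tricolor, Macaca_arenarius, Meles_occidentalis, Saimiri_arenarius, Solenopsis_major

Tracing Felis_tricolor: it sits inside ((Meles_occidentalis,(Macaca_arenarius,(Bufo_fluviatilis,Solenopsis_major))),Felis_tricolor).
Tracing Corvus_robustus: it sits inside (Saimiri_arenarius,Corvus_robustus).
The smallest clade enclosing both is (((Meles_occidentalis,(Macaca_arenarius,(Bufo_fluviatilis,Solenopsis_major))),Felis_tricolor),(Saimiri_arenarius,Corvus_robustus)); the answer is its 7 terminal taxa in alphabetical order.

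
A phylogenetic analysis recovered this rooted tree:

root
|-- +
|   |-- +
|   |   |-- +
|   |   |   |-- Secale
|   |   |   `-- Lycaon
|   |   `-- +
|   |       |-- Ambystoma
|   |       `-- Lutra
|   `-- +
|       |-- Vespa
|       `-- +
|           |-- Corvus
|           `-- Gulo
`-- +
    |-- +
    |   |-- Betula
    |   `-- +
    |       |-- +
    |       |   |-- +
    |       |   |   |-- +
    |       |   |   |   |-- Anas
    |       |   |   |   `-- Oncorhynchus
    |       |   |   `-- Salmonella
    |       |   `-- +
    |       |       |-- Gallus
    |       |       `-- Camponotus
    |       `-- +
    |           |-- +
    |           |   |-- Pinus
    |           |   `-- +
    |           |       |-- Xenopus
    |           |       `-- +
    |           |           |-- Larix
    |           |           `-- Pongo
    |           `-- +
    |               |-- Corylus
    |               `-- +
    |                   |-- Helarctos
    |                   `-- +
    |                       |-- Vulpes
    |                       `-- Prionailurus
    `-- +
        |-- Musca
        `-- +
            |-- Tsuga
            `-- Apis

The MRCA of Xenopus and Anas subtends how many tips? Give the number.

13

The MRCA of Xenopus and Anas is the node subtending ((((Anas,Oncorhynchus),Salmonella),(Gallus,Camponotus)),((Pinus,(Xenopus,(Larix,Pongo))),(Corylus,(Helarctos,(Vulpes,Prionailurus))))).
That clade contains 13 terminal taxa: Anas, Camponotus, Corylus, Gallus, Helarctos, Larix, Oncorhynchus, Pinus, Pongo, Prionailurus, Salmonella, Vulpes, Xenopus.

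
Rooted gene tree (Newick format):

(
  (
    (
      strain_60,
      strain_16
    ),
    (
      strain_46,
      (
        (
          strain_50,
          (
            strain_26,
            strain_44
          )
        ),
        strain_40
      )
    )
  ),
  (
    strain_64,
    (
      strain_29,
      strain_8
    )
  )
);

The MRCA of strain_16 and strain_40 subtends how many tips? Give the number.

The MRCA of strain_16 and strain_40 is the node subtending ((strain_60,strain_16),(strain_46,((strain_50,(strain_26,strain_44)),strain_40))).
That clade contains 7 terminal taxa: strain_16, strain_26, strain_40, strain_44, strain_46, strain_50, strain_60.

7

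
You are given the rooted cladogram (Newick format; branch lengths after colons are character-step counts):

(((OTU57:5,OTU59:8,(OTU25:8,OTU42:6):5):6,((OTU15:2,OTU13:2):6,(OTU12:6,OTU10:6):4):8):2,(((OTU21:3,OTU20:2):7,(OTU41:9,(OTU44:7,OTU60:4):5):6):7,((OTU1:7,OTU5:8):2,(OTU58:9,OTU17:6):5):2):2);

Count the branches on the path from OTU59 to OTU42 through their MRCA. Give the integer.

3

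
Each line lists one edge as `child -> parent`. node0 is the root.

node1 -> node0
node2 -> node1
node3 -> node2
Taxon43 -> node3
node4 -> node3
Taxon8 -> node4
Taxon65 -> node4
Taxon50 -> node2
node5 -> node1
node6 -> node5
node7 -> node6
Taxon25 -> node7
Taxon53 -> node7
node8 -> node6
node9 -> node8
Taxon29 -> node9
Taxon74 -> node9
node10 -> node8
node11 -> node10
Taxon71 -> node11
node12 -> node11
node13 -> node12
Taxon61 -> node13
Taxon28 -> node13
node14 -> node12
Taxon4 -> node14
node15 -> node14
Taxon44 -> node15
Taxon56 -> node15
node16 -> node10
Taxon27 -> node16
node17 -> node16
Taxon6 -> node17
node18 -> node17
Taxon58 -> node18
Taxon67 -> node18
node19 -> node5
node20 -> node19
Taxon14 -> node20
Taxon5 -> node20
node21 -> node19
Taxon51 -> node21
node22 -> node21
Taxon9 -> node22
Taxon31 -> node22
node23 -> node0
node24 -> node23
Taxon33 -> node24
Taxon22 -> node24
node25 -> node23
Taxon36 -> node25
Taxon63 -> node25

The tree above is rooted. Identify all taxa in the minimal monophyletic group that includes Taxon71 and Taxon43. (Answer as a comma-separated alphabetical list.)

Taxon14, Taxon25, Taxon27, Taxon28, Taxon29, Taxon31, Taxon4, Taxon43, Taxon44, Taxon5, Taxon50, Taxon51, Taxon53, Taxon56, Taxon58, Taxon6, Taxon61, Taxon65, Taxon67, Taxon71, Taxon74, Taxon8, Taxon9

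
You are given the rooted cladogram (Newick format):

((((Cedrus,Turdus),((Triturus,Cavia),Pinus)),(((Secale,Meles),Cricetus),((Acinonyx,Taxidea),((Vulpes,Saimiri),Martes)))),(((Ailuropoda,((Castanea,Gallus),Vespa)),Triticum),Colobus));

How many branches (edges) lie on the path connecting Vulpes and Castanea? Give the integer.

The MRCA of Vulpes and Castanea is the root of the tree.
From Vulpes up to that node: 6 branches. From Castanea up to the same node: 6 branches. Total: 6 + 6 = 12.

12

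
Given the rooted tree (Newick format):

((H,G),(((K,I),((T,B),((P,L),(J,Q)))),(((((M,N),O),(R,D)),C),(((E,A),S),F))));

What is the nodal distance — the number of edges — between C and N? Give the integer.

5

The MRCA of C and N is the node subtending ((((M,N),O),(R,D)),C).
From C up to that node: 1 branch. From N up to the same node: 4 branches. Total: 1 + 4 = 5.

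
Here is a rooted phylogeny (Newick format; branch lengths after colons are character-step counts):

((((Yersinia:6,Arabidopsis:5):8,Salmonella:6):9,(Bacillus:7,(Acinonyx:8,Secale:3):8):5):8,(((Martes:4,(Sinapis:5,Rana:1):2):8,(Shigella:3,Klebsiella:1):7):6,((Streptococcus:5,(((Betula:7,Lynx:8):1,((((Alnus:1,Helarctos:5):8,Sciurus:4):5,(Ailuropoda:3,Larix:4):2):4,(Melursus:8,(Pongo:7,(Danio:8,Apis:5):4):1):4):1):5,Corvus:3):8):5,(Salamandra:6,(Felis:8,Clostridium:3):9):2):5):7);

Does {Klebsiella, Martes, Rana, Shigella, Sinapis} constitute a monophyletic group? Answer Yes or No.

The most recent common ancestor of these taxa subtends ((Martes,(Sinapis,Rana)),(Shigella,Klebsiella)).
That clade has exactly 5 tips — every listed taxon and nothing else — so the group is monophyletic.

Yes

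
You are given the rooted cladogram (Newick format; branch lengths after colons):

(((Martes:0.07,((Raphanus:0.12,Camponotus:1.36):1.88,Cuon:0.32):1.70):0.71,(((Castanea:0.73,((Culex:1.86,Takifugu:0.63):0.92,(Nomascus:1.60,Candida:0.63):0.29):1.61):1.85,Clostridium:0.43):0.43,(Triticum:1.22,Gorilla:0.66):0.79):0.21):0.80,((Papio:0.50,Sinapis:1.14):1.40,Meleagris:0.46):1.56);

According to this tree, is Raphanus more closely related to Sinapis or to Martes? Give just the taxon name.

Martes

The MRCA of Raphanus and Martes subtends (Martes,((Raphanus,Camponotus),Cuon)) (4 taxa).
The MRCA of Raphanus and Sinapis is the root, subtending the entire tree (15 taxa).
The first is nested inside the second, so Raphanus shares a more recent common ancestor with Martes.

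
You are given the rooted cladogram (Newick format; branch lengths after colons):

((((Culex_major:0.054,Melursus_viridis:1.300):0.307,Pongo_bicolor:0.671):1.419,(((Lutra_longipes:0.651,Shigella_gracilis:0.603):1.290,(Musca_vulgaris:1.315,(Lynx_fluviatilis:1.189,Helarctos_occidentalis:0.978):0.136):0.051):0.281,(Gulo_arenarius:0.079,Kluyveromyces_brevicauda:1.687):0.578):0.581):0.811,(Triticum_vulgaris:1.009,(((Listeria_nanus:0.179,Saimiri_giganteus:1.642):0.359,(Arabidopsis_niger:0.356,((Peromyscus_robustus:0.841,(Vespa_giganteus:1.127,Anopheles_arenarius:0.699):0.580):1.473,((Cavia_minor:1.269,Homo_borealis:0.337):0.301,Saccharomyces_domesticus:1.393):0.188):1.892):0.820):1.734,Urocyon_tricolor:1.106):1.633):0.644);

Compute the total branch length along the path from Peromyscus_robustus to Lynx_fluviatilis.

The path runs Peromyscus_robustus → … → MRCA → … → Lynx_fluviatilis; the MRCA is the root of the tree.
Branch lengths along that path: 0.841 + 1.473 + 1.892 + 0.820 + 1.734 + 1.633 + 0.644 + 0.811 + 0.581 + 0.281 + 0.051 + 0.136 + 1.189 = 12.086.

12.086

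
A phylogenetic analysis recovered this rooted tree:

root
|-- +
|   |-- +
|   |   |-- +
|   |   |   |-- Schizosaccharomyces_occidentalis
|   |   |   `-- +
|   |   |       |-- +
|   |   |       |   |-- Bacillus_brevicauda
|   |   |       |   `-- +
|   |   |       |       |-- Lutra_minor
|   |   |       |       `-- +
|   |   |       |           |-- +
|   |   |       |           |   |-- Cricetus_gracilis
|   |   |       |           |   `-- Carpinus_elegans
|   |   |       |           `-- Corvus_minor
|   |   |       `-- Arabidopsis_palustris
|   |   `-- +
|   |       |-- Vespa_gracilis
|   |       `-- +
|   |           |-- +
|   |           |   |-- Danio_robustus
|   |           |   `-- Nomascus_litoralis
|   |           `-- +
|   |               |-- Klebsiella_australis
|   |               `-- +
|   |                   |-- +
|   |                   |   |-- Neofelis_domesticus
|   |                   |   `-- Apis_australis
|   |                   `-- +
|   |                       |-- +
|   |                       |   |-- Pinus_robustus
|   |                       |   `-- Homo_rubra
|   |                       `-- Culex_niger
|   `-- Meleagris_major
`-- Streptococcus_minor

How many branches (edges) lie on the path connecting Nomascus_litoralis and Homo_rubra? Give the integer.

The MRCA of Nomascus_litoralis and Homo_rubra is the node subtending ((Danio_robustus,Nomascus_litoralis),(Klebsiella_australis,((Neofelis_domesticus,Apis_australis),((Pinus_robustus,Homo_rubra),Culex_niger)))).
From Nomascus_litoralis up to that node: 2 branches. From Homo_rubra up to the same node: 5 branches. Total: 2 + 5 = 7.

7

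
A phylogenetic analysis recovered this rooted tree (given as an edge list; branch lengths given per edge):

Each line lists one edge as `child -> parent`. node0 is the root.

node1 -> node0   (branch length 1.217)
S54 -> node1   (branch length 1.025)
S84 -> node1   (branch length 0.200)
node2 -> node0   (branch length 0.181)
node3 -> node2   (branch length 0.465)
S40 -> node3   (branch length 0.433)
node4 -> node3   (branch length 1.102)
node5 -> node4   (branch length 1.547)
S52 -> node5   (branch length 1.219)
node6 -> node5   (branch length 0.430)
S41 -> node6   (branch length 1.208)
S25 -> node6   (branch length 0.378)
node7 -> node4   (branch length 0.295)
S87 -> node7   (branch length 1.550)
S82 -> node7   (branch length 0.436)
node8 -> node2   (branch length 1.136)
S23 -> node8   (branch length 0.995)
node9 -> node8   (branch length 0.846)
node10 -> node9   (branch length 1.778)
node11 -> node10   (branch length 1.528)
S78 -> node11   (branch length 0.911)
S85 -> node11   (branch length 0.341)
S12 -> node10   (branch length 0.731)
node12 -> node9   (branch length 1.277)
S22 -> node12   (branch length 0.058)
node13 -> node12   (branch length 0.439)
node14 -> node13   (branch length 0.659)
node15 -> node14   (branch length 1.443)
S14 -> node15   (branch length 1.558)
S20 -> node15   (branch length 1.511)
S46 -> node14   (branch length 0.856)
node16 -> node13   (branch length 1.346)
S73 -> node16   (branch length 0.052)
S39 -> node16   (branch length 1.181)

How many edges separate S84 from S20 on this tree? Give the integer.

10

The MRCA of S84 and S20 is the root of the tree.
From S84 up to that node: 2 branches. From S20 up to the same node: 8 branches. Total: 2 + 8 = 10.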